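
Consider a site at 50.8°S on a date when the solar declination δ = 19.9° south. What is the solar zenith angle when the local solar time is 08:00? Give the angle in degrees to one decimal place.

55.9°

Hour angle H = 15° × (8 − 12) = -60.00°.
cos θ_z = sin φ sin δ + cos φ cos δ cos H = (-0.7749)(-0.3404) + (0.6320)(0.9403)(0.5000) = 0.5609.
θ_z = arccos(0.5609) = 55.88°.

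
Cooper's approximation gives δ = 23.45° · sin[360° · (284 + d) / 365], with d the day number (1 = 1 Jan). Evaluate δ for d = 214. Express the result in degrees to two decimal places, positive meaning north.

360 × (284 + 214) / 365 = 491.178°; sin(491.178°) = 0.7527.
δ = 23.45 × 0.7527 = 17.651° ≈ +17.65°.

+17.65°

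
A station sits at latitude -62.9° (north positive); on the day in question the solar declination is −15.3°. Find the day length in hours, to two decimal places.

−tan φ tan δ = −(-1.9542)(-0.2736) = -0.5347; H_s = arccos(-0.5347) = 122.32°.
Day length = 2 H_s / 15° h⁻¹ = 244.64° / 15 = 16.309 h.

16.31 hours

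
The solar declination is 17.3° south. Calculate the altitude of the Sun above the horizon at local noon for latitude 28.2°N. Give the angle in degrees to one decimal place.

At local solar noon the hour angle is zero, so the elevation is 90° − |φ − δ| = 90° − |28.2° − (-17.3°)| = 90° − 45.5° = 44.5°.

44.5°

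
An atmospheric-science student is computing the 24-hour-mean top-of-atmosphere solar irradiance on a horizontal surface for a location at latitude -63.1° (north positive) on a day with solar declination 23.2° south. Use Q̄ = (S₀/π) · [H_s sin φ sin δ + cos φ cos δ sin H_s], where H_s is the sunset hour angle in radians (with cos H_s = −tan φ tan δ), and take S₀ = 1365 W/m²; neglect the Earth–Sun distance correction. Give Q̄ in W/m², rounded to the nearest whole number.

The sunset hour angle satisfies cos H_s = −tan φ tan δ = -0.8448, giving H_s = 147.65°. In radians, H_s = 2.5770.
H_s sin φ sin δ = 2.5770 × -0.8918 × -0.3939 = 0.9052.
cos φ cos δ sin H_s = 0.4524 × 0.9191 × 0.5351 = 0.2225.
Q̄ = (1365/π) × (0.9052 + 0.2225) = 434.49 × 1.1277 = 489.97 W/m².

490 W/m²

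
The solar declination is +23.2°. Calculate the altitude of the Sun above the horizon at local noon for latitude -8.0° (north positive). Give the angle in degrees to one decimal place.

At local solar noon the hour angle is zero, so the elevation is 90° − |φ − δ| = 90° − |-8.0° − (23.2°)| = 90° − 31.2° = 58.8°.

58.8°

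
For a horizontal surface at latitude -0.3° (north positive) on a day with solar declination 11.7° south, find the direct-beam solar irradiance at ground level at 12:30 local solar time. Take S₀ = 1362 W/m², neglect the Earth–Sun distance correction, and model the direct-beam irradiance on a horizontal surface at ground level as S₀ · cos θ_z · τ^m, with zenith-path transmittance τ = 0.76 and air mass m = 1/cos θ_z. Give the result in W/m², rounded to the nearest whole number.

Hour angle H = 15° × (12.5 − 12) = 7.50°.
cos θ_z = sin φ sin δ + cos φ cos δ cos H = (-0.0052)(-0.2028) + (1.0000)(0.9792)(0.9914) = 0.9718.
Air mass m = 1/cos θ_z = 1/0.9718 = 1.029; τ^m = 0.76^1.029 = 0.7540.
Surface direct beam = 1362 × 0.9718 × 0.7540 = 997.99 W/m².

998 W/m²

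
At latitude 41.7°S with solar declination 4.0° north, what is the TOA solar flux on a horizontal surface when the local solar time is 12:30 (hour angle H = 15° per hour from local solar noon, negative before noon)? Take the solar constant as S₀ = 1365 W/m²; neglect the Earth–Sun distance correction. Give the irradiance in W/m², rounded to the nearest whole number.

Hour angle H = 15° × (12.5 − 12) = 7.50°.
cos θ_z = sin(-41.7°) sin(4.0°) + cos(-41.7°) cos(4.0°) cos(7.50°) = -0.0464 + 0.7384 = 0.6920.
Top-of-atmosphere irradiance = S₀ cos θ_z = 1365 × 0.6920 = 944.58 W/m².

945 W/m²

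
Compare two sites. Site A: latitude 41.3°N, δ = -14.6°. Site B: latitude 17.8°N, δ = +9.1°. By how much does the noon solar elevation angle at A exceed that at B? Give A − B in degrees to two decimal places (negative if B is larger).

-47.20°

A: 90° − |41.3 − (-14.6)| = 34.10°.
B: 90° − |17.8 − (9.1)| = 81.30°.
A − B = 34.10 − 81.30 = -47.20°.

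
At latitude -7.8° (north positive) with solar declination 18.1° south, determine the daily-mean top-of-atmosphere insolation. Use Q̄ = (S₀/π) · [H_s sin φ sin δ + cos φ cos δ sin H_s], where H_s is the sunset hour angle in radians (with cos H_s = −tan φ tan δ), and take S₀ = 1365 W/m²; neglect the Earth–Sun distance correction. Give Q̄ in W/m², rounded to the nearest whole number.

438 W/m²

The sunset hour angle satisfies cos H_s = −tan φ tan δ = -0.0448, giving H_s = 92.57°. In radians, H_s = 1.6157.
H_s sin φ sin δ = 1.6157 × -0.1357 × -0.3107 = 0.0681.
cos φ cos δ sin H_s = 0.9907 × 0.9505 × 0.9990 = 0.9407.
Q̄ = (1365/π) × (0.0681 + 0.9407) = 434.49 × 1.0088 = 438.31 W/m².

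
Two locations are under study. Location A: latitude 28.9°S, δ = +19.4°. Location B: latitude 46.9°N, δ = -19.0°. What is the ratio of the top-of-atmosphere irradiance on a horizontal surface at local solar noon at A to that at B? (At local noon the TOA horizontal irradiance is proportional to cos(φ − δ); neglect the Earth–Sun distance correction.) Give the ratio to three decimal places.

A: cos θ_z = cos(-28.9° − (19.4°)) = 0.6652.
B: cos θ_z = cos(46.9° − (-19.0°)) = 0.4083.
Ratio A/B = 0.6652 / 0.4083 = 1.6292.

1.629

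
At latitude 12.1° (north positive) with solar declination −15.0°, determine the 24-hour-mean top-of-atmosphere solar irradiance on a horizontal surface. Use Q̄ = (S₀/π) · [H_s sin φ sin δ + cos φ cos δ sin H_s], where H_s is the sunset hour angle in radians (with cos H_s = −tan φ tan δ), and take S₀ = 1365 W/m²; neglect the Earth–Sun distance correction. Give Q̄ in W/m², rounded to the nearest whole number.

374 W/m²

The sunset hour angle satisfies cos H_s = −tan φ tan δ = 0.0574, giving H_s = 86.71°. In radians, H_s = 1.5134.
H_s sin φ sin δ = 1.5134 × 0.2096 × -0.2588 = -0.0821.
cos φ cos δ sin H_s = 0.9778 × 0.9659 × 0.9984 = 0.9429.
Q̄ = (1365/π) × (-0.0821 + 0.9429) = 434.49 × 0.8608 = 374.01 W/m².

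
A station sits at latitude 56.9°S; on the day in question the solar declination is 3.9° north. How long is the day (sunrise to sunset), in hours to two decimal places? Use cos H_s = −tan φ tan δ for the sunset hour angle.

cos H_s = −tan(-56.9°) · tan(3.9°) = 0.1046, so H_s = arccos(0.1046) = 84.00°.
Day length = 2 H_s / 15° h⁻¹ = 168.00° / 15 = 11.200 h.

11.20 hours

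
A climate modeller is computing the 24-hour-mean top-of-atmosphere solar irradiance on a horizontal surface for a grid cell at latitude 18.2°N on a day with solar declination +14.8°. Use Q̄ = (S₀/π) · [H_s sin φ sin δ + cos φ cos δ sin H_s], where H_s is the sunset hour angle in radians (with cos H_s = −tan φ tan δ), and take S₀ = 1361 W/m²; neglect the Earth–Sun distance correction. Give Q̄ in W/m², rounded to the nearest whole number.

454 W/m²

−tan φ tan δ = −(0.3288)(0.2642) = -0.0869; H_s = arccos(-0.0869) = 94.99°. In radians, H_s = 1.6579.
H_s sin φ sin δ = 1.6579 × 0.3123 × 0.2554 = 0.1322.
cos φ cos δ sin H_s = 0.9500 × 0.9668 × 0.9962 = 0.9150.
Q̄ = (1361/π) × (0.1322 + 0.9150) = 433.22 × 1.0472 = 453.67 W/m².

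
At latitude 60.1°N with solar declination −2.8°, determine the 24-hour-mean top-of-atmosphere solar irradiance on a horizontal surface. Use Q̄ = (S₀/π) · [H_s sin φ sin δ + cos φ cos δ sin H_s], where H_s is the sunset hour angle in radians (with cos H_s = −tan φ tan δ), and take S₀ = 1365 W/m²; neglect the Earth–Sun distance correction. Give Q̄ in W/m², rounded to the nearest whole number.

The sunset hour angle satisfies cos H_s = −tan φ tan δ = 0.0851, giving H_s = 85.12°. In radians, H_s = 1.4856.
H_s sin φ sin δ = 1.4856 × 0.8669 × -0.0488 = -0.0628.
cos φ cos δ sin H_s = 0.4985 × 0.9988 × 0.9964 = 0.4961.
Q̄ = (1365/π) × (-0.0628 + 0.4961) = 434.49 × 0.4333 = 188.26 W/m².

188 W/m²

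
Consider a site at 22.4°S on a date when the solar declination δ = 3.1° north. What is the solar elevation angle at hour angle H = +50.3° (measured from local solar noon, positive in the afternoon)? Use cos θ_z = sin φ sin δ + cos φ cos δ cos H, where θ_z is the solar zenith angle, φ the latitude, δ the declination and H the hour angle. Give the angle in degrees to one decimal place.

34.7°

With φ = -22.4°, δ = 3.1°, H = 50.30°: sin φ sin δ = -0.0206, cos φ cos δ cos H = 0.5897, so cos θ_z = 0.5691.
θ_z = arccos(0.5691) = 55.31°, so the elevation is 90° − 55.31° = 34.69°.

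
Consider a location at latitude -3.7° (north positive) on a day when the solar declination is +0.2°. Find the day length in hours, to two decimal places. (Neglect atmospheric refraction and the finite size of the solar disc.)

12.00 hours

The sunset hour angle satisfies cos H_s = −tan φ tan δ = 0.0002, giving H_s = 89.99°.
Day length = 2 H_s / 15° h⁻¹ = 179.98° / 15 = 11.999 h.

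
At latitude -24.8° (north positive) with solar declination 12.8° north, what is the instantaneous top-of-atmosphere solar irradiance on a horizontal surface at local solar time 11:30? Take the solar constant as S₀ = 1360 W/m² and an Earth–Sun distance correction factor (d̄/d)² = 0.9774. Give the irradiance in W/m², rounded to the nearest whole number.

1043 W/m²

Hour angle H = 15° × (11.5 − 12) = -7.50°.
cos θ_z = sin φ sin δ + cos φ cos δ cos H = (-0.4195)(0.2215) + (0.9078)(0.9751)(0.9914) = 0.7847.
Top-of-atmosphere irradiance = S₀ (d̄/d)² cos θ_z = 1360 × 0.9774 × 0.7847 = 1043.07 W/m².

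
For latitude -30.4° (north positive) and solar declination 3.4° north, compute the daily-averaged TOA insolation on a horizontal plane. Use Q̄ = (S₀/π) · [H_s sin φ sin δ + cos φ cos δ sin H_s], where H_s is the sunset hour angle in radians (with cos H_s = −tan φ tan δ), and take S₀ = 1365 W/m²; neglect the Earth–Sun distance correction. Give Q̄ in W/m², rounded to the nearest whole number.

354 W/m²

The sunset hour angle satisfies cos H_s = −tan φ tan δ = 0.0349, giving H_s = 88.00°. In radians, H_s = 1.5359.
H_s sin φ sin δ = 1.5359 × -0.5060 × 0.0593 = -0.0461.
cos φ cos δ sin H_s = 0.8625 × 0.9982 × 0.9994 = 0.8604.
Q̄ = (1365/π) × (-0.0461 + 0.8604) = 434.49 × 0.8143 = 353.81 W/m².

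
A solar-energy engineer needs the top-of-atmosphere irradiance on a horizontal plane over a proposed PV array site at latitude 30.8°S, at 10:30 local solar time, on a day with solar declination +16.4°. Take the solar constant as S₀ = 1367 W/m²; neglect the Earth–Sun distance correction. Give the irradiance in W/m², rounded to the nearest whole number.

Hour angle H = 15° × (10.5 − 12) = -22.50°.
With φ = -30.8°, δ = 16.4°, H = -22.50°: sin φ sin δ = -0.1446, cos φ cos δ cos H = 0.7613, so cos θ_z = 0.6167.
Top-of-atmosphere irradiance = S₀ cos θ_z = 1367 × 0.6167 = 843.03 W/m².

843 W/m²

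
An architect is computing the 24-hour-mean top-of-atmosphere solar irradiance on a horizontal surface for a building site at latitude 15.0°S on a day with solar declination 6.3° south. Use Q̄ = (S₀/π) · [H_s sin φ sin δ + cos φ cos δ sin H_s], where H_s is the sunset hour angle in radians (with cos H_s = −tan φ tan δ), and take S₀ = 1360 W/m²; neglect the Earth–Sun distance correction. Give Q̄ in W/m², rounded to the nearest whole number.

−tan φ tan δ = −(-0.2679)(-0.1104) = -0.0296; H_s = arccos(-0.0296) = 91.70°. In radians, H_s = 1.6005.
H_s sin φ sin δ = 1.6005 × -0.2588 × -0.1097 = 0.0454.
cos φ cos δ sin H_s = 0.9659 × 0.9940 × 0.9996 = 0.9597.
Q̄ = (1360/π) × (0.0454 + 0.9597) = 432.90 × 1.0051 = 435.11 W/m².

435 W/m²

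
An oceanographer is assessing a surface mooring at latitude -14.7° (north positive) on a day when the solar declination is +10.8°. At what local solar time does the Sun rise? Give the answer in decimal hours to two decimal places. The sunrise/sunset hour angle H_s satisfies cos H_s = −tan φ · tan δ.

−tan φ tan δ = −(-0.2623)(0.1908) = 0.0500; H_s = arccos(0.0500) = 87.13°.
Sunrise is at 12 − H_s/15 = 12 − 5.809 = 6.191 h local solar time.

6.19 h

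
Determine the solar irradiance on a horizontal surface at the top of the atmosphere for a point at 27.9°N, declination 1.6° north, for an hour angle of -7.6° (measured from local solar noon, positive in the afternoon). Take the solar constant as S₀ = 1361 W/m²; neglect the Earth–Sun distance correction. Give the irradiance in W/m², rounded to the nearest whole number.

cos θ_z = sin(27.9°) sin(1.6°) + cos(27.9°) cos(1.6°) cos(-7.60°) = 0.0131 + 0.8757 = 0.8888.
Top-of-atmosphere irradiance = S₀ cos θ_z = 1361 × 0.8888 = 1209.66 W/m².

1210 W/m²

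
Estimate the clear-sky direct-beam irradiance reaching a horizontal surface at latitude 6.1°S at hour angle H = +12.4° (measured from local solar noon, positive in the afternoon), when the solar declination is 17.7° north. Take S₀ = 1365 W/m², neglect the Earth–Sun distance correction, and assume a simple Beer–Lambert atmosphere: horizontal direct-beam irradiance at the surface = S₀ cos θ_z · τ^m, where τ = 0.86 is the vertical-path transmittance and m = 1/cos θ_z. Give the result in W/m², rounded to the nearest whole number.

With φ = -6.1°, δ = 17.7°, H = 12.40°: sin φ sin δ = -0.0323, cos φ cos δ cos H = 0.9252, so cos θ_z = 0.8929.
Air mass m = 1/cos θ_z = 1/0.8929 = 1.120; τ^m = 0.86^1.120 = 0.8446.
Surface direct beam = 1365 × 0.8929 × 0.8446 = 1029.41 W/m².

1029 W/m²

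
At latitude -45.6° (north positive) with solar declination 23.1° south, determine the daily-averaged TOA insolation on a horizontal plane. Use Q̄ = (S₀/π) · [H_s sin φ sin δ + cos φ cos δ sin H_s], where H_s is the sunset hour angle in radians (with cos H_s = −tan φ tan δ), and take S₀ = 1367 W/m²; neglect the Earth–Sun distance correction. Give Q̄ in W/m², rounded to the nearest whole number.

499 W/m²

The sunset hour angle satisfies cos H_s = −tan φ tan δ = -0.4356, giving H_s = 115.82°. In radians, H_s = 2.0214.
H_s sin φ sin δ = 2.0214 × -0.7145 × -0.3923 = 0.5666.
cos φ cos δ sin H_s = 0.6997 × 0.9198 × 0.9002 = 0.5794.
Q̄ = (1367/π) × (0.5666 + 0.5794) = 435.13 × 1.1460 = 498.66 W/m².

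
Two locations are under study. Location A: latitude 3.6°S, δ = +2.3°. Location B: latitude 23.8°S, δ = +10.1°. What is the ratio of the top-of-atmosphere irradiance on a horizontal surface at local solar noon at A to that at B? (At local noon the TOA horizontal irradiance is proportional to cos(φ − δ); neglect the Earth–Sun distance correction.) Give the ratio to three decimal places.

A: cos θ_z = cos(-3.6° − (2.3°)) = 0.9947.
B: cos θ_z = cos(-23.8° − (10.1°)) = 0.8300.
Ratio A/B = 0.9947 / 0.8300 = 1.1984.

1.198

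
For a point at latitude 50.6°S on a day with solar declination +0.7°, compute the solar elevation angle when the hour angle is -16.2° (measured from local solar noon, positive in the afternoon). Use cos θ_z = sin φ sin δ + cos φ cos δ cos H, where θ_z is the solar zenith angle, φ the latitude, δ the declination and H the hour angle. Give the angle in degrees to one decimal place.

cos θ_z = sin φ sin δ + cos φ cos δ cos H = (-0.7727)(0.0122) + (0.6347)(0.9999)(0.9603) = 0.6000.
θ_z = arccos(0.6000) = 53.13°, so the elevation is 90° − 53.13° = 36.87°.

36.9°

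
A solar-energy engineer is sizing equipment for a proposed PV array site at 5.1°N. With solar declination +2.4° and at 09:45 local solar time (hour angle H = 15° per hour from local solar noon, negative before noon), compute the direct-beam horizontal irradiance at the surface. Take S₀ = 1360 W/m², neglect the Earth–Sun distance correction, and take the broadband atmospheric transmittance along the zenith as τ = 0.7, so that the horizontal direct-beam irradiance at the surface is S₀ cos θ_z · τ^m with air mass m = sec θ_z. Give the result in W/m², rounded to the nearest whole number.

736 W/m²

Hour angle H = 15° × (9.75 − 12) = -33.75°.
cos θ_z = sin φ sin δ + cos φ cos δ cos H = (0.0889)(0.0419) + (0.9960)(0.9991)(0.8315) = 0.8312.
Air mass m = 1/cos θ_z = 1/0.8312 = 1.203; τ^m = 0.7^1.203 = 0.6511.
Surface direct beam = 1360 × 0.8312 × 0.6511 = 736.02 W/m².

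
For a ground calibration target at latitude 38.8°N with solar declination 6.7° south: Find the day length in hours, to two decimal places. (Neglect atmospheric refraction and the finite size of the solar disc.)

11.28 hours

−tan φ tan δ = −(0.8040)(-0.1175) = 0.0945; H_s = arccos(0.0945) = 84.58°.
Day length = 2 H_s / 15° h⁻¹ = 169.16° / 15 = 11.277 h.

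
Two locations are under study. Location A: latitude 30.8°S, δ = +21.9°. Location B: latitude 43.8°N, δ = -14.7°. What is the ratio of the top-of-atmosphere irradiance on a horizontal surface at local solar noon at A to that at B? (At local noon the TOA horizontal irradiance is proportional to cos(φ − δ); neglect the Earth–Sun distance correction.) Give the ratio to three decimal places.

1.160

A: cos θ_z = cos(-30.8° − (21.9°)) = 0.6060.
B: cos θ_z = cos(43.8° − (-14.7°)) = 0.5225.
Ratio A/B = 0.6060 / 0.5225 = 1.1598.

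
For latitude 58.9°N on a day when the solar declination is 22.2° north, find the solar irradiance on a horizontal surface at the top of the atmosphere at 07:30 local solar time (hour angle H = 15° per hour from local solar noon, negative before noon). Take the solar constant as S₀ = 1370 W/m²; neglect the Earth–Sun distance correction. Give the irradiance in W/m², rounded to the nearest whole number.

Hour angle H = 15° × (7.5 − 12) = -67.50°.
With φ = 58.9°, δ = 22.2°, H = -67.50°: sin φ sin δ = 0.3235, cos φ cos δ cos H = 0.1830, so cos θ_z = 0.5065.
Top-of-atmosphere irradiance = S₀ cos θ_z = 1370 × 0.5065 = 693.90 W/m².

694 W/m²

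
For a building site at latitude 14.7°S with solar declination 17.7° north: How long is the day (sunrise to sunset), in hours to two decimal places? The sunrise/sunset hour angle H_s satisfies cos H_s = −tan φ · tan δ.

cos H_s = −tan(-14.7°) · tan(17.7°) = 0.0837, so H_s = arccos(0.0837) = 85.20°.
Day length = 2 H_s / 15° h⁻¹ = 170.40° / 15 = 11.360 h.

11.36 hours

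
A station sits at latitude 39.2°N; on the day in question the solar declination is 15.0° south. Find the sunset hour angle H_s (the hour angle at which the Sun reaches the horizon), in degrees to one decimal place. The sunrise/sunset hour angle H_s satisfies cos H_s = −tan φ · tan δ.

77.4°

The sunset hour angle satisfies cos H_s = −tan φ tan δ = 0.2185, giving H_s = 77.38°.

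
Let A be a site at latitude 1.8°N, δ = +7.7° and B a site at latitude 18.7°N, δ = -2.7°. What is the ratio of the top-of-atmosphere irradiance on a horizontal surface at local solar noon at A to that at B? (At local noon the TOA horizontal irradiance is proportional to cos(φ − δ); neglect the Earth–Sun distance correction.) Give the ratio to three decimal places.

1.068

A: cos θ_z = cos(1.8° − (7.7°)) = 0.9947.
B: cos θ_z = cos(18.7° − (-2.7°)) = 0.9311.
Ratio A/B = 0.9947 / 0.9311 = 1.0683.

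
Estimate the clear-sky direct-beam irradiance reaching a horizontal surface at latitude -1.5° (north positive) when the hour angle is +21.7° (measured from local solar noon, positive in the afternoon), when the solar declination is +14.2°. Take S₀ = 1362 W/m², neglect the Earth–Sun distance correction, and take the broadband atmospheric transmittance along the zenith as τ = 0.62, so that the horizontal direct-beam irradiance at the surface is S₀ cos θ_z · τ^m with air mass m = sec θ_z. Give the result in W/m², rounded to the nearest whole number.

With φ = -1.5°, δ = 14.2°, H = 21.70°: sin φ sin δ = -0.0064, cos φ cos δ cos H = 0.9004, so cos θ_z = 0.8940.
Air mass m = 1/cos θ_z = 1/0.8940 = 1.119; τ^m = 0.62^1.119 = 0.5857.
Surface direct beam = 1362 × 0.8940 × 0.5857 = 713.16 W/m².

713 W/m²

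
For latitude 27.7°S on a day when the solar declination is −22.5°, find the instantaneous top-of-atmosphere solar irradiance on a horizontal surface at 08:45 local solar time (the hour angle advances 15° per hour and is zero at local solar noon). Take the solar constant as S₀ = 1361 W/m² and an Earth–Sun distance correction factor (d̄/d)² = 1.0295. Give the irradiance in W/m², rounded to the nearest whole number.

1005 W/m²

Hour angle H = 15° × (8.75 − 12) = -48.75°.
With φ = -27.7°, δ = -22.5°, H = -48.75°: sin φ sin δ = 0.1779, cos φ cos δ cos H = 0.5393, so cos θ_z = 0.7172.
Top-of-atmosphere irradiance = S₀ (d̄/d)² cos θ_z = 1361 × 1.0295 × 0.7172 = 1004.90 W/m².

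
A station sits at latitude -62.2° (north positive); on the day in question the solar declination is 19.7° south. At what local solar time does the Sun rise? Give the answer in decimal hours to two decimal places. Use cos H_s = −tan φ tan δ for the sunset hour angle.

3.15 h

cos H_s = −tan(-62.2°) · tan(-19.7°) = -0.6791, so H_s = arccos(-0.6791) = 132.77°.
Sunrise is at 12 − H_s/15 = 12 − 8.851 = 3.149 h local solar time.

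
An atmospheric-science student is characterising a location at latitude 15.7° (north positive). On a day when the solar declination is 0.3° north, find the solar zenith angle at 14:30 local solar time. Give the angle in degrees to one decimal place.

40.1°

Hour angle H = 15° × (14.5 − 12) = 37.50°.
With φ = 15.7°, δ = 0.3°, H = 37.50°: sin φ sin δ = 0.0014, cos φ cos δ cos H = 0.7637, so cos θ_z = 0.7651.
θ_z = arccos(0.7651) = 40.08°.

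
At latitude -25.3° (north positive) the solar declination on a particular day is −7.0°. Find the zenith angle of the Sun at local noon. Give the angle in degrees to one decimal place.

At local solar noon the hour angle is zero, so the zenith angle is |φ − δ| = |-25.3° − (-7.0°)| = 18.3°.

18.3°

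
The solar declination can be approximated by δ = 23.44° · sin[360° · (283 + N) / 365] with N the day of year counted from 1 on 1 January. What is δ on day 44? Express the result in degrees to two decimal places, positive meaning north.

-14.26°

360 × (283 + 44) / 365 = 322.521°; sin(322.521°) = -0.6085.
δ = 23.44 × -0.6085 = -14.263° ≈ -14.26°.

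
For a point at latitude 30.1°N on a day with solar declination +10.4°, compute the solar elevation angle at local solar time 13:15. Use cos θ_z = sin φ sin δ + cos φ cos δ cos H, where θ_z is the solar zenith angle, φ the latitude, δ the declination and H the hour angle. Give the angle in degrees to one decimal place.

63.7°

Hour angle H = 15° × (13.25 − 12) = 18.75°.
cos θ_z = sin(30.1°) sin(10.4°) + cos(30.1°) cos(10.4°) cos(18.75°) = 0.0905 + 0.8058 = 0.8963.
θ_z = arccos(0.8963) = 26.32°, so the elevation is 90° − 26.32° = 63.68°.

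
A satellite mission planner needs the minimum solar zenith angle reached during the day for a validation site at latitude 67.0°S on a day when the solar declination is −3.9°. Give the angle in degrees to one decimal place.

63.1°

At local solar noon the hour angle is zero, so the zenith angle is |φ − δ| = |-67.0° − (-3.9°)| = 63.1°.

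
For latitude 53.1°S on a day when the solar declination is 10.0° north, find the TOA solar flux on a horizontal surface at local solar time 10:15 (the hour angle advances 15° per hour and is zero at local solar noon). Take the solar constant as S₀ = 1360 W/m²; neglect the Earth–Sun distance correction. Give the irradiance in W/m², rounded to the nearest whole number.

532 W/m²

Hour angle H = 15° × (10.25 − 12) = -26.25°.
With φ = -53.1°, δ = 10.0°, H = -26.25°: sin φ sin δ = -0.1389, cos φ cos δ cos H = 0.5303, so cos θ_z = 0.3914.
Top-of-atmosphere irradiance = S₀ cos θ_z = 1360 × 0.3914 = 532.30 W/m².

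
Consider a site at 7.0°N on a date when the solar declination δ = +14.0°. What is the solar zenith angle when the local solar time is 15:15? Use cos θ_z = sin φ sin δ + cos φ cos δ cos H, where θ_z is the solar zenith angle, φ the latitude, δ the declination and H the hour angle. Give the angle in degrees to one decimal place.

48.4°

Hour angle H = 15° × (15.25 − 12) = 48.75°.
cos θ_z = sin φ sin δ + cos φ cos δ cos H = (0.1219)(0.2419) + (0.9925)(0.9703)(0.6593) = 0.6644.
θ_z = arccos(0.6644) = 48.36°.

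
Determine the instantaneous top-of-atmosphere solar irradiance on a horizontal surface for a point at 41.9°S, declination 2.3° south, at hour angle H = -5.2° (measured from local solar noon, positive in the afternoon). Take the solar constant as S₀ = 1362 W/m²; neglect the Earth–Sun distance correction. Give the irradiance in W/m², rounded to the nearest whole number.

With φ = -41.9°, δ = -2.3°, H = -5.20°: sin φ sin δ = 0.0268, cos φ cos δ cos H = 0.7407, so cos θ_z = 0.7675.
Top-of-atmosphere irradiance = S₀ cos θ_z = 1362 × 0.7675 = 1045.34 W/m².

1045 W/m²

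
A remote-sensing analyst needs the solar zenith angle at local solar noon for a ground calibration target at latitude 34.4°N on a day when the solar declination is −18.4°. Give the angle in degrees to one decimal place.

At local solar noon the hour angle is zero, so the zenith angle is |φ − δ| = |34.4° − (-18.4°)| = 52.8°.

52.8°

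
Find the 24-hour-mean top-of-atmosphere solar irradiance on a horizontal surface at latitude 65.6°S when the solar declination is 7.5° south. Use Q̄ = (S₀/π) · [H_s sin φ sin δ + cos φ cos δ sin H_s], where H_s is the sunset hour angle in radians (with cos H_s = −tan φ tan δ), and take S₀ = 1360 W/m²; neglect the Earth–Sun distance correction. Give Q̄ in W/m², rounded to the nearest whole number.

266 W/m²

cos H_s = −tan(-65.6°) · tan(-7.5°) = -0.2902, so H_s = arccos(-0.2902) = 106.87°. In radians, H_s = 1.8652.
H_s sin φ sin δ = 1.8652 × -0.9107 × -0.1305 = 0.2217.
cos φ cos δ sin H_s = 0.4131 × 0.9914 × 0.9570 = 0.3919.
Q̄ = (1360/π) × (0.2217 + 0.3919) = 432.90 × 0.6136 = 265.63 W/m².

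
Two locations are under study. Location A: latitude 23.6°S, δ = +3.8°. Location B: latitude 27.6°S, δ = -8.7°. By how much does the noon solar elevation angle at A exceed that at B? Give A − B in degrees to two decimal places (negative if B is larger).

-8.50°

A: 90° − |-23.6 − (3.8)| = 62.60°.
B: 90° − |-27.6 − (-8.7)| = 71.10°.
A − B = 62.60 − 71.10 = -8.50°.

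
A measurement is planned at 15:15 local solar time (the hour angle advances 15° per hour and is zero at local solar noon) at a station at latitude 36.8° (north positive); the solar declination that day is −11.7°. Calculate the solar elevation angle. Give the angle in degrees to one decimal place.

Hour angle H = 15° × (15.25 − 12) = 48.75°.
cos θ_z = sin φ sin δ + cos φ cos δ cos H = (0.5990)(-0.2028) + (0.8007)(0.9792)(0.6593) = 0.3954.
θ_z = arccos(0.3954) = 66.71°, so the elevation is 90° − 66.71° = 23.29°.

23.3°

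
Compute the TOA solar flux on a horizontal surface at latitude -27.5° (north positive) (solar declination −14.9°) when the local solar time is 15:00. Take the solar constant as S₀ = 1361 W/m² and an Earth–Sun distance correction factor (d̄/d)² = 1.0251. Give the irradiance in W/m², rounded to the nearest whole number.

Hour angle H = 15° × (15 − 12) = 45.00°.
With φ = -27.5°, δ = -14.9°, H = 45.00°: sin φ sin δ = 0.1187, cos φ cos δ cos H = 0.6061, so cos θ_z = 0.7248.
Top-of-atmosphere irradiance = S₀ (d̄/d)² cos θ_z = 1361 × 1.0251 × 0.7248 = 1011.21 W/m².

1011 W/m²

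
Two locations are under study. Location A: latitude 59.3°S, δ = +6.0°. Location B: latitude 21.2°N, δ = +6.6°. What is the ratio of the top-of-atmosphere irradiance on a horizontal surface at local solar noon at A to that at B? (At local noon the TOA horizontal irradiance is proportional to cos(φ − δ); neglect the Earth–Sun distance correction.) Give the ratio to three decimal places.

0.432

A: cos θ_z = cos(-59.3° − (6.0°)) = 0.4179.
B: cos θ_z = cos(21.2° − (6.6°)) = 0.9677.
Ratio A/B = 0.4179 / 0.9677 = 0.4318.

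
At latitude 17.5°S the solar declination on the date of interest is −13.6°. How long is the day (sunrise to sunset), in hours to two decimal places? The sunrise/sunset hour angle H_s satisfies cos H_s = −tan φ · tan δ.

−tan φ tan δ = −(-0.3153)(-0.2419) = -0.0763; H_s = arccos(-0.0763) = 94.38°.
Day length = 2 H_s / 15° h⁻¹ = 188.76° / 15 = 12.584 h.

12.58 hours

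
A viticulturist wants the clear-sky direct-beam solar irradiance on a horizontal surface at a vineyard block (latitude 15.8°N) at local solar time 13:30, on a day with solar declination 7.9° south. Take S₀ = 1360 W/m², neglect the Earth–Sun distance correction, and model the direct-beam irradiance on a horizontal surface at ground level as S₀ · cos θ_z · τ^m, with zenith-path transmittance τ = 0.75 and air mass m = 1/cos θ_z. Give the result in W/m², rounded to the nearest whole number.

815 W/m²

Hour angle H = 15° × (13.5 − 12) = 22.50°.
cos θ_z = sin(15.8°) sin(-7.9°) + cos(15.8°) cos(-7.9°) cos(22.50°) = -0.0374 + 0.8805 = 0.8431.
Air mass m = 1/cos θ_z = 1/0.8431 = 1.186; τ^m = 0.75^1.186 = 0.7109.
Surface direct beam = 1360 × 0.8431 × 0.7109 = 815.13 W/m².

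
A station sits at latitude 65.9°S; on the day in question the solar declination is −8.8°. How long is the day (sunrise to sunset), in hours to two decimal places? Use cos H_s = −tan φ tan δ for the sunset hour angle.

14.70 hours

−tan φ tan δ = −(-2.2355)(-0.1548) = -0.3461; H_s = arccos(-0.3461) = 110.25°.
Day length = 2 H_s / 15° h⁻¹ = 220.50° / 15 = 14.700 h.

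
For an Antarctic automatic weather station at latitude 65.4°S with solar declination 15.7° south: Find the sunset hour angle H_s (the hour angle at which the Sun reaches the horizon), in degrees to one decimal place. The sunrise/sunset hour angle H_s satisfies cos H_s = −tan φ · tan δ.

127.9°

−tan φ tan δ = −(-2.1842)(-0.2811) = -0.6140; H_s = arccos(-0.6140) = 127.88°.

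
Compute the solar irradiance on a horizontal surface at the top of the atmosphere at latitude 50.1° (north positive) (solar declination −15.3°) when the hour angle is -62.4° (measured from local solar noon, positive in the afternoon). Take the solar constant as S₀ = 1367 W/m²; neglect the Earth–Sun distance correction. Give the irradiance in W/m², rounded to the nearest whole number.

With φ = 50.1°, δ = -15.3°, H = -62.40°: sin φ sin δ = -0.2024, cos φ cos δ cos H = 0.2866, so cos θ_z = 0.0842.
Top-of-atmosphere irradiance = S₀ cos θ_z = 1367 × 0.0842 = 115.10 W/m².

115 W/m²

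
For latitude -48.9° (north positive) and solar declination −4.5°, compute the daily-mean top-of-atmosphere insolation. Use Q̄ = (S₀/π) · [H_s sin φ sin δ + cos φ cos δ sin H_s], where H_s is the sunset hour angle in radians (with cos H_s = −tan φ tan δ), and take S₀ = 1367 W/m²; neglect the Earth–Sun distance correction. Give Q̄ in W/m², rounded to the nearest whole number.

327 W/m²

cos H_s = −tan(-48.9°) · tan(-4.5°) = -0.0902, so H_s = arccos(-0.0902) = 95.18°. In radians, H_s = 1.6612.
H_s sin φ sin δ = 1.6612 × -0.7536 × -0.0785 = 0.0983.
cos φ cos δ sin H_s = 0.6574 × 0.9969 × 0.9959 = 0.6527.
Q̄ = (1367/π) × (0.0983 + 0.6527) = 435.13 × 0.7510 = 326.78 W/m².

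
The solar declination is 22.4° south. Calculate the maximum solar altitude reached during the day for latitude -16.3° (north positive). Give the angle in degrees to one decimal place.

At local solar noon the hour angle is zero, so the elevation is 90° − |φ − δ| = 90° − |-16.3° − (-22.4°)| = 90° − 6.1° = 83.9°.

83.9°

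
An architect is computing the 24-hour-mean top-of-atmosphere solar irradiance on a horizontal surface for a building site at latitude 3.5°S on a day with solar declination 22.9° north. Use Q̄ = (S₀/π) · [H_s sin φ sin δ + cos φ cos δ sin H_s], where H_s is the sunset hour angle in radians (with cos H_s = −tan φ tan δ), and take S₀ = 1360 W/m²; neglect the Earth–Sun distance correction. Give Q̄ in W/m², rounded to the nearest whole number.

−tan φ tan δ = −(-0.0612)(0.4224) = 0.0259; H_s = arccos(0.0259) = 88.52°. In radians, H_s = 1.5450.
H_s sin φ sin δ = 1.5450 × -0.0610 × 0.3891 = -0.0367.
cos φ cos δ sin H_s = 0.9981 × 0.9212 × 0.9997 = 0.9192.
Q̄ = (1360/π) × (-0.0367 + 0.9192) = 432.90 × 0.8825 = 382.03 W/m².

382 W/m²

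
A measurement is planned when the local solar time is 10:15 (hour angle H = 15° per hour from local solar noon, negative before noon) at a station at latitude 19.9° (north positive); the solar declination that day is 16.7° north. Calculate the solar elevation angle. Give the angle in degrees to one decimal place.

64.9°

Hour angle H = 15° × (10.25 − 12) = -26.25°.
With φ = 19.9°, δ = 16.7°, H = -26.25°: sin φ sin δ = 0.0978, cos φ cos δ cos H = 0.8077, so cos θ_z = 0.9055.
θ_z = arccos(0.9055) = 25.11°, so the elevation is 90° − 25.11° = 64.89°.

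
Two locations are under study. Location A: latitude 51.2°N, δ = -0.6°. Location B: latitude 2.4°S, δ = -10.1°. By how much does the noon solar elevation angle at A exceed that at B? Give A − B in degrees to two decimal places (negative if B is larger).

-44.10°

A: 90° − |51.2 − (-0.6)| = 38.20°.
B: 90° − |-2.4 − (-10.1)| = 82.30°.
A − B = 38.20 − 82.30 = -44.10°.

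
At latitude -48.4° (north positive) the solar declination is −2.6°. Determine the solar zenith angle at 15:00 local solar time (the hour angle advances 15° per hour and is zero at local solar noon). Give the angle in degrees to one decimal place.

Hour angle H = 15° × (15 − 12) = 45.00°.
cos θ_z = sin(-48.4°) sin(-2.6°) + cos(-48.4°) cos(-2.6°) cos(45.00°) = 0.0339 + 0.4690 = 0.5029.
θ_z = arccos(0.5029) = 59.81°.

59.8°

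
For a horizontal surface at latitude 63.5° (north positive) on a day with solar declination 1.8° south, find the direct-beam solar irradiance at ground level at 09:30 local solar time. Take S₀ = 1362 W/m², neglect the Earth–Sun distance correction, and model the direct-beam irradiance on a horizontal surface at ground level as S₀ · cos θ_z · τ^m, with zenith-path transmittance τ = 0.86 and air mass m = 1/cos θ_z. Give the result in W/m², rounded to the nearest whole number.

279 W/m²

Hour angle H = 15° × (9.5 − 12) = -37.50°.
With φ = 63.5°, δ = -1.8°, H = -37.50°: sin φ sin δ = -0.0281, cos φ cos δ cos H = 0.3538, so cos θ_z = 0.3257.
Air mass m = 1/cos θ_z = 1/0.3257 = 3.070; τ^m = 0.86^3.070 = 0.6294.
Surface direct beam = 1362 × 0.3257 × 0.6294 = 279.20 W/m².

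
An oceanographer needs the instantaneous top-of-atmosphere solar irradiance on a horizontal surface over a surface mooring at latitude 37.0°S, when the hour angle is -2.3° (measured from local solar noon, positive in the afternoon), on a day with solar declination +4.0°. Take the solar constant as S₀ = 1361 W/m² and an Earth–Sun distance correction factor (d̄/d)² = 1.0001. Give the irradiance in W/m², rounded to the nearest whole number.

With φ = -37.0°, δ = 4.0°, H = -2.30°: sin φ sin δ = -0.0420, cos φ cos δ cos H = 0.7960, so cos θ_z = 0.7540.
Top-of-atmosphere irradiance = S₀ (d̄/d)² cos θ_z = 1361 × 1.0001 × 0.7540 = 1026.30 W/m².

1026 W/m²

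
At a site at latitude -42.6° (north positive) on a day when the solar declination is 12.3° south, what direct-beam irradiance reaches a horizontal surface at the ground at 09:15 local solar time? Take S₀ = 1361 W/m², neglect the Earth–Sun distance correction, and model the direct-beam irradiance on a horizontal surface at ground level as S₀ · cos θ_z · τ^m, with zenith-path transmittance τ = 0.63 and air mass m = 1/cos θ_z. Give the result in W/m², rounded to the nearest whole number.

475 W/m²

Hour angle H = 15° × (9.25 − 12) = -41.25°.
With φ = -42.6°, δ = -12.3°, H = -41.25°: sin φ sin δ = 0.1442, cos φ cos δ cos H = 0.5407, so cos θ_z = 0.6849.
Air mass m = 1/cos θ_z = 1/0.6849 = 1.460; τ^m = 0.63^1.460 = 0.5094.
Surface direct beam = 1361 × 0.6849 × 0.5094 = 474.84 W/m².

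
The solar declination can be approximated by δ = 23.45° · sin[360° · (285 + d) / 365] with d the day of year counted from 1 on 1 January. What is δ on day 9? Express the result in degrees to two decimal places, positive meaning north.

360 × (285 + 9) / 365 = 289.973°; sin(289.973°) = -0.9399.
δ = 23.45 × -0.9399 = -22.041° ≈ -22.04°.

-22.04°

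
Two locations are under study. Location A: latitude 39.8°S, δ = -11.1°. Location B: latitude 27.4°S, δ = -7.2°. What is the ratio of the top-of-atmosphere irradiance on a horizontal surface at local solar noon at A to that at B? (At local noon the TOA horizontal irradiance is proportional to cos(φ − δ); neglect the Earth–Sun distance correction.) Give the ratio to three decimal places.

A: cos θ_z = cos(-39.8° − (-11.1°)) = 0.8771.
B: cos θ_z = cos(-27.4° − (-7.2°)) = 0.9385.
Ratio A/B = 0.8771 / 0.9385 = 0.9346.

0.935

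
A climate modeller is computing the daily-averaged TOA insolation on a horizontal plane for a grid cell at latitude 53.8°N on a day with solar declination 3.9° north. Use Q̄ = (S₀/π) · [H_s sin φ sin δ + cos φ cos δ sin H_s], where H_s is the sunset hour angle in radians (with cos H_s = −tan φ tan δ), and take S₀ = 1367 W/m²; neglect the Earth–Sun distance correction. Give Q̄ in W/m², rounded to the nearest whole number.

−tan φ tan δ = −(1.3663)(0.0682) = -0.0932; H_s = arccos(-0.0932) = 95.35°. In radians, H_s = 1.6642.
H_s sin φ sin δ = 1.6642 × 0.8070 × 0.0680 = 0.0913.
cos φ cos δ sin H_s = 0.5906 × 0.9977 × 0.9956 = 0.5866.
Q̄ = (1367/π) × (0.0913 + 0.5866) = 435.13 × 0.6779 = 294.97 W/m².

295 W/m²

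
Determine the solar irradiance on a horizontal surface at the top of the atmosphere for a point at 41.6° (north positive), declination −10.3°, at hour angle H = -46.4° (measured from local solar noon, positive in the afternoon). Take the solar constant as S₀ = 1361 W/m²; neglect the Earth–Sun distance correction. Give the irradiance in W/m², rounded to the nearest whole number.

cos θ_z = sin(41.6°) sin(-10.3°) + cos(41.6°) cos(-10.3°) cos(-46.40°) = -0.1187 + 0.5074 = 0.3887.
Top-of-atmosphere irradiance = S₀ cos θ_z = 1361 × 0.3887 = 529.02 W/m².

529 W/m²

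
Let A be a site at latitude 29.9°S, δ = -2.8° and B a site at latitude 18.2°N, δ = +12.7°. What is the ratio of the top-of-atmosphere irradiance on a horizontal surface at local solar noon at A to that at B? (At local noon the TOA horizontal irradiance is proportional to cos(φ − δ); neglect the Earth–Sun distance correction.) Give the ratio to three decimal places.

0.894

A: cos θ_z = cos(-29.9° − (-2.8°)) = 0.8902.
B: cos θ_z = cos(18.2° − (12.7°)) = 0.9954.
Ratio A/B = 0.8902 / 0.9954 = 0.8943.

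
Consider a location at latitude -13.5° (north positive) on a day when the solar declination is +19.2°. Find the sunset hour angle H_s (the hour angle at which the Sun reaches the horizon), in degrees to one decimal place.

85.2°

−tan φ tan δ = −(-0.2401)(0.3482) = 0.0836; H_s = arccos(0.0836) = 85.20°.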